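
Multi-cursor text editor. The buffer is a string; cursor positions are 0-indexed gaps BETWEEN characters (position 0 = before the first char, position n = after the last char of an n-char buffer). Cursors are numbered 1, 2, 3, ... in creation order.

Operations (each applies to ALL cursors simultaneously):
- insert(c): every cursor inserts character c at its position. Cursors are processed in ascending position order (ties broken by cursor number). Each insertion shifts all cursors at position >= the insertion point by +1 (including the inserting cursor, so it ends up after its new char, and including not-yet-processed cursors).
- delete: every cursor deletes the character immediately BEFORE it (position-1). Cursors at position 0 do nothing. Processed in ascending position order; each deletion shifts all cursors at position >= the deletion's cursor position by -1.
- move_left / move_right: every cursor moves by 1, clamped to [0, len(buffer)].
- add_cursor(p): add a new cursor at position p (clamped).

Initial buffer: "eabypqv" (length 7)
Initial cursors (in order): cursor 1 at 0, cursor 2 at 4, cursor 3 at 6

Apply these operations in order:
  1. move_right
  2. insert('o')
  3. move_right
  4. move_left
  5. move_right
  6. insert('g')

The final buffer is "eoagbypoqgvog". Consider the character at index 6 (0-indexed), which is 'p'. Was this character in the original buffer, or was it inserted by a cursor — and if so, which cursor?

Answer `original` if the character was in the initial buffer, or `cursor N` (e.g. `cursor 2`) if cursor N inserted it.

After op 1 (move_right): buffer="eabypqv" (len 7), cursors c1@1 c2@5 c3@7, authorship .......
After op 2 (insert('o')): buffer="eoabypoqvo" (len 10), cursors c1@2 c2@7 c3@10, authorship .1....2..3
After op 3 (move_right): buffer="eoabypoqvo" (len 10), cursors c1@3 c2@8 c3@10, authorship .1....2..3
After op 4 (move_left): buffer="eoabypoqvo" (len 10), cursors c1@2 c2@7 c3@9, authorship .1....2..3
After op 5 (move_right): buffer="eoabypoqvo" (len 10), cursors c1@3 c2@8 c3@10, authorship .1....2..3
After op 6 (insert('g')): buffer="eoagbypoqgvog" (len 13), cursors c1@4 c2@10 c3@13, authorship .1.1...2.2.33
Authorship (.=original, N=cursor N): . 1 . 1 . . . 2 . 2 . 3 3
Index 6: author = original

Answer: original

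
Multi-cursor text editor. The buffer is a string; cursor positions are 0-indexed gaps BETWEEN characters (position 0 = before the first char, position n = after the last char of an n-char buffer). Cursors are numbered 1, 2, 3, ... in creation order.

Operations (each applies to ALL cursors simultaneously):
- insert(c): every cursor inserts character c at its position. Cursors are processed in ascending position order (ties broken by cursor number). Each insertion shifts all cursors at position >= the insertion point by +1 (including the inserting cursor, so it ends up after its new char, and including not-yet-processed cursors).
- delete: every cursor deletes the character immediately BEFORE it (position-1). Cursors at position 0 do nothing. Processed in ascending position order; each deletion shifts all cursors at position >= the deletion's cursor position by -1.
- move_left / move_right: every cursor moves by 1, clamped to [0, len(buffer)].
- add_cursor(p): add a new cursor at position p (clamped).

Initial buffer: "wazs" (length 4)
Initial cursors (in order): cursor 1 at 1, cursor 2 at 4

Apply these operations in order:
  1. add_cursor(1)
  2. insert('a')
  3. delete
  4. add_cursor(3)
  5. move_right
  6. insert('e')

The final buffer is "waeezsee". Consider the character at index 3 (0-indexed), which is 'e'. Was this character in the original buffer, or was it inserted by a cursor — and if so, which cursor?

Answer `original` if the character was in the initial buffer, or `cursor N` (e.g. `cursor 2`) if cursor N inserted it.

Answer: cursor 3

Derivation:
After op 1 (add_cursor(1)): buffer="wazs" (len 4), cursors c1@1 c3@1 c2@4, authorship ....
After op 2 (insert('a')): buffer="waaazsa" (len 7), cursors c1@3 c3@3 c2@7, authorship .13...2
After op 3 (delete): buffer="wazs" (len 4), cursors c1@1 c3@1 c2@4, authorship ....
After op 4 (add_cursor(3)): buffer="wazs" (len 4), cursors c1@1 c3@1 c4@3 c2@4, authorship ....
After op 5 (move_right): buffer="wazs" (len 4), cursors c1@2 c3@2 c2@4 c4@4, authorship ....
After op 6 (insert('e')): buffer="waeezsee" (len 8), cursors c1@4 c3@4 c2@8 c4@8, authorship ..13..24
Authorship (.=original, N=cursor N): . . 1 3 . . 2 4
Index 3: author = 3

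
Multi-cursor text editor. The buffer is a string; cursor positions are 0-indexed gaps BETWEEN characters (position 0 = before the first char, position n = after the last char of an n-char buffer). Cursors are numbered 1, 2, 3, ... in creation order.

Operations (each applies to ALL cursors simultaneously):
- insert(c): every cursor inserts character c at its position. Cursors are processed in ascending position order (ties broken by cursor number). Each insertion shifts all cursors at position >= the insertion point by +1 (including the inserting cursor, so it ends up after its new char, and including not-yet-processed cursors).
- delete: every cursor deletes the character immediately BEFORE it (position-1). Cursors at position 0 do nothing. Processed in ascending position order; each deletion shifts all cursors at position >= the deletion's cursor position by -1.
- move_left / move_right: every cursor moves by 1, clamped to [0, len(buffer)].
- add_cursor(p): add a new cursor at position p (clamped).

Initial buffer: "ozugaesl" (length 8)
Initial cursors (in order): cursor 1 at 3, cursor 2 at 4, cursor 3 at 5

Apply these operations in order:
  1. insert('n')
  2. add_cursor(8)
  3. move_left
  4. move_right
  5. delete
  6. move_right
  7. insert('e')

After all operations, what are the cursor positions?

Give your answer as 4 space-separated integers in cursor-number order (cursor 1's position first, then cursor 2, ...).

Answer: 5 9 9 9

Derivation:
After op 1 (insert('n')): buffer="ozungnanesl" (len 11), cursors c1@4 c2@6 c3@8, authorship ...1.2.3...
After op 2 (add_cursor(8)): buffer="ozungnanesl" (len 11), cursors c1@4 c2@6 c3@8 c4@8, authorship ...1.2.3...
After op 3 (move_left): buffer="ozungnanesl" (len 11), cursors c1@3 c2@5 c3@7 c4@7, authorship ...1.2.3...
After op 4 (move_right): buffer="ozungnanesl" (len 11), cursors c1@4 c2@6 c3@8 c4@8, authorship ...1.2.3...
After op 5 (delete): buffer="ozugesl" (len 7), cursors c1@3 c2@4 c3@4 c4@4, authorship .......
After op 6 (move_right): buffer="ozugesl" (len 7), cursors c1@4 c2@5 c3@5 c4@5, authorship .......
After op 7 (insert('e')): buffer="ozugeeeeesl" (len 11), cursors c1@5 c2@9 c3@9 c4@9, authorship ....1.234..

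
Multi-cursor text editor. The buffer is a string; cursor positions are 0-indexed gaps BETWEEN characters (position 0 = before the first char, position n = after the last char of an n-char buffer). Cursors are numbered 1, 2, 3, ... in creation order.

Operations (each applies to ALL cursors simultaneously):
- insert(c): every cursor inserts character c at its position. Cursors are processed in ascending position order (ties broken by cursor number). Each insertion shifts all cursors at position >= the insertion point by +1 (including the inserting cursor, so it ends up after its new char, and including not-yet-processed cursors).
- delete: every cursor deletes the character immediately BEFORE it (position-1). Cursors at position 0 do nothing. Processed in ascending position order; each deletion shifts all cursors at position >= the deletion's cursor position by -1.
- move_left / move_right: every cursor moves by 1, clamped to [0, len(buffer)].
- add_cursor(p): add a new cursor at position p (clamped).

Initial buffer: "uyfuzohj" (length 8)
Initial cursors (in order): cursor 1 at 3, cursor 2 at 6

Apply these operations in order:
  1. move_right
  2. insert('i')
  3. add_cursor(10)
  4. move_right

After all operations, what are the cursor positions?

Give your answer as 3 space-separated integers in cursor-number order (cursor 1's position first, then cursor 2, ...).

Answer: 6 10 10

Derivation:
After op 1 (move_right): buffer="uyfuzohj" (len 8), cursors c1@4 c2@7, authorship ........
After op 2 (insert('i')): buffer="uyfuizohij" (len 10), cursors c1@5 c2@9, authorship ....1...2.
After op 3 (add_cursor(10)): buffer="uyfuizohij" (len 10), cursors c1@5 c2@9 c3@10, authorship ....1...2.
After op 4 (move_right): buffer="uyfuizohij" (len 10), cursors c1@6 c2@10 c3@10, authorship ....1...2.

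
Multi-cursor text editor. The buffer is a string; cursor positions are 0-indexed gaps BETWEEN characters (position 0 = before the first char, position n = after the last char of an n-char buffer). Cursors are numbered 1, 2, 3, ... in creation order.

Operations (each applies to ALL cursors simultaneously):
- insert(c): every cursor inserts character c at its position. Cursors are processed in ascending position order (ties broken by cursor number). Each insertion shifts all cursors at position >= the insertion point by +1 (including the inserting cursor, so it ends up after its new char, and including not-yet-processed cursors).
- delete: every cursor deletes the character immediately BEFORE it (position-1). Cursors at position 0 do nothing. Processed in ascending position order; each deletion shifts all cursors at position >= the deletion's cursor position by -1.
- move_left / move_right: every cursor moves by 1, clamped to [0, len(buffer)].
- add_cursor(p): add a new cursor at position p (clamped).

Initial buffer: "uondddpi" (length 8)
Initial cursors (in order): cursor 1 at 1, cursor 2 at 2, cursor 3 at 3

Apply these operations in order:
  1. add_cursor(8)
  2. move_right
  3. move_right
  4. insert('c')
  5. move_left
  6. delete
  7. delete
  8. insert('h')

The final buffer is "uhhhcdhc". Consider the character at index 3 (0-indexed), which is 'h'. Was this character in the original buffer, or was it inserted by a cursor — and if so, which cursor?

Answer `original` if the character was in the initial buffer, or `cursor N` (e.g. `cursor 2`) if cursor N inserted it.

After op 1 (add_cursor(8)): buffer="uondddpi" (len 8), cursors c1@1 c2@2 c3@3 c4@8, authorship ........
After op 2 (move_right): buffer="uondddpi" (len 8), cursors c1@2 c2@3 c3@4 c4@8, authorship ........
After op 3 (move_right): buffer="uondddpi" (len 8), cursors c1@3 c2@4 c3@5 c4@8, authorship ........
After op 4 (insert('c')): buffer="uoncdcdcdpic" (len 12), cursors c1@4 c2@6 c3@8 c4@12, authorship ...1.2.3...4
After op 5 (move_left): buffer="uoncdcdcdpic" (len 12), cursors c1@3 c2@5 c3@7 c4@11, authorship ...1.2.3...4
After op 6 (delete): buffer="uocccdpc" (len 8), cursors c1@2 c2@3 c3@4 c4@7, authorship ..123..4
After op 7 (delete): buffer="ucdc" (len 4), cursors c1@1 c2@1 c3@1 c4@3, authorship .3.4
After op 8 (insert('h')): buffer="uhhhcdhc" (len 8), cursors c1@4 c2@4 c3@4 c4@7, authorship .1233.44
Authorship (.=original, N=cursor N): . 1 2 3 3 . 4 4
Index 3: author = 3

Answer: cursor 3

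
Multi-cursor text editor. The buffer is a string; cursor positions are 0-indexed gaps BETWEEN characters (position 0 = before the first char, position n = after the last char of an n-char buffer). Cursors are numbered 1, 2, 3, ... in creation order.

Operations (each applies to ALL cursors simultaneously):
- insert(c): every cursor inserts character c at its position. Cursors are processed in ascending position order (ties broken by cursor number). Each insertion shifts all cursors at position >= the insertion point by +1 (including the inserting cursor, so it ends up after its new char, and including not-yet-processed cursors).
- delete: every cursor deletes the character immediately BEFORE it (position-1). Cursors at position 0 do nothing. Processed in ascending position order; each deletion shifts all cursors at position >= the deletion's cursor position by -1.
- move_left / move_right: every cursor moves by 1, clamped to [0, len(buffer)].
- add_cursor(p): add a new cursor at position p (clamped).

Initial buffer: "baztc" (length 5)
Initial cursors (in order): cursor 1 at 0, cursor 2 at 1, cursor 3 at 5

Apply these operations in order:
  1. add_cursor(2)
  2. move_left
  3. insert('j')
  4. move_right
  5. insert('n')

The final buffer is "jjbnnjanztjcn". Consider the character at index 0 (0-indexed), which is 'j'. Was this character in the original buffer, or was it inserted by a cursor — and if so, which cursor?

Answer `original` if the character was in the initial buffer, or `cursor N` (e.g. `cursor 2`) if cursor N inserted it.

Answer: cursor 1

Derivation:
After op 1 (add_cursor(2)): buffer="baztc" (len 5), cursors c1@0 c2@1 c4@2 c3@5, authorship .....
After op 2 (move_left): buffer="baztc" (len 5), cursors c1@0 c2@0 c4@1 c3@4, authorship .....
After op 3 (insert('j')): buffer="jjbjaztjc" (len 9), cursors c1@2 c2@2 c4@4 c3@8, authorship 12.4...3.
After op 4 (move_right): buffer="jjbjaztjc" (len 9), cursors c1@3 c2@3 c4@5 c3@9, authorship 12.4...3.
After op 5 (insert('n')): buffer="jjbnnjanztjcn" (len 13), cursors c1@5 c2@5 c4@8 c3@13, authorship 12.124.4..3.3
Authorship (.=original, N=cursor N): 1 2 . 1 2 4 . 4 . . 3 . 3
Index 0: author = 1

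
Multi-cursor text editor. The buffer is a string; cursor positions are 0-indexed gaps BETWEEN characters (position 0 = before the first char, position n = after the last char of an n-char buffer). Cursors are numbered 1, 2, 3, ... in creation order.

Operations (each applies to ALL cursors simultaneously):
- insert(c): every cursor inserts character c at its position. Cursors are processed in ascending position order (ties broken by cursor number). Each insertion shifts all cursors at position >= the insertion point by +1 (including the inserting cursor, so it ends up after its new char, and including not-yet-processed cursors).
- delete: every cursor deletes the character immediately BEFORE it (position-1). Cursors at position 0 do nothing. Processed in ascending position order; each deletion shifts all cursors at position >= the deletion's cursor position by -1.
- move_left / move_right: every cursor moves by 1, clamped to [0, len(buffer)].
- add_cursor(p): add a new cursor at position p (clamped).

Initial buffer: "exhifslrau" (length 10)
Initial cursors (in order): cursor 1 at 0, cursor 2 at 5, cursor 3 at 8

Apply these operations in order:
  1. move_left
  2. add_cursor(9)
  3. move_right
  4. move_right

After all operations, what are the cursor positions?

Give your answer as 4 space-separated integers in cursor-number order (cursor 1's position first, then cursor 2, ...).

After op 1 (move_left): buffer="exhifslrau" (len 10), cursors c1@0 c2@4 c3@7, authorship ..........
After op 2 (add_cursor(9)): buffer="exhifslrau" (len 10), cursors c1@0 c2@4 c3@7 c4@9, authorship ..........
After op 3 (move_right): buffer="exhifslrau" (len 10), cursors c1@1 c2@5 c3@8 c4@10, authorship ..........
After op 4 (move_right): buffer="exhifslrau" (len 10), cursors c1@2 c2@6 c3@9 c4@10, authorship ..........

Answer: 2 6 9 10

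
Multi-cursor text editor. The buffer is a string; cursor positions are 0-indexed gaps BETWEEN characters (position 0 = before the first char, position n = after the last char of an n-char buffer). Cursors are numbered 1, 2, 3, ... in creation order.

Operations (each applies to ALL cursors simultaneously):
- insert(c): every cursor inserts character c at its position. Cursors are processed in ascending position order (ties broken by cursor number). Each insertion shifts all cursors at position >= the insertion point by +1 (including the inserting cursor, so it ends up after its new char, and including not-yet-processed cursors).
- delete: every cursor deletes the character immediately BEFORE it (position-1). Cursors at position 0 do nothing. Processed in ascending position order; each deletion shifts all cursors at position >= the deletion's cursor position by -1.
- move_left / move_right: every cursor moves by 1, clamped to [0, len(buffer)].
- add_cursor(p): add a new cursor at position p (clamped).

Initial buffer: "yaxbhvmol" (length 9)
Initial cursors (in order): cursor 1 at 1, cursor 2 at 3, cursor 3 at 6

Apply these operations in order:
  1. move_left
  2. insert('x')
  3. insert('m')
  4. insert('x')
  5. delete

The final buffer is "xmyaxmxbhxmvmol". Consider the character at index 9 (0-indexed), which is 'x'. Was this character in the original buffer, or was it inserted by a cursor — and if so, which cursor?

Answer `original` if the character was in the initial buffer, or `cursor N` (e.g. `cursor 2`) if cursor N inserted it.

After op 1 (move_left): buffer="yaxbhvmol" (len 9), cursors c1@0 c2@2 c3@5, authorship .........
After op 2 (insert('x')): buffer="xyaxxbhxvmol" (len 12), cursors c1@1 c2@4 c3@8, authorship 1..2...3....
After op 3 (insert('m')): buffer="xmyaxmxbhxmvmol" (len 15), cursors c1@2 c2@6 c3@11, authorship 11..22...33....
After op 4 (insert('x')): buffer="xmxyaxmxxbhxmxvmol" (len 18), cursors c1@3 c2@8 c3@14, authorship 111..222...333....
After op 5 (delete): buffer="xmyaxmxbhxmvmol" (len 15), cursors c1@2 c2@6 c3@11, authorship 11..22...33....
Authorship (.=original, N=cursor N): 1 1 . . 2 2 . . . 3 3 . . . .
Index 9: author = 3

Answer: cursor 3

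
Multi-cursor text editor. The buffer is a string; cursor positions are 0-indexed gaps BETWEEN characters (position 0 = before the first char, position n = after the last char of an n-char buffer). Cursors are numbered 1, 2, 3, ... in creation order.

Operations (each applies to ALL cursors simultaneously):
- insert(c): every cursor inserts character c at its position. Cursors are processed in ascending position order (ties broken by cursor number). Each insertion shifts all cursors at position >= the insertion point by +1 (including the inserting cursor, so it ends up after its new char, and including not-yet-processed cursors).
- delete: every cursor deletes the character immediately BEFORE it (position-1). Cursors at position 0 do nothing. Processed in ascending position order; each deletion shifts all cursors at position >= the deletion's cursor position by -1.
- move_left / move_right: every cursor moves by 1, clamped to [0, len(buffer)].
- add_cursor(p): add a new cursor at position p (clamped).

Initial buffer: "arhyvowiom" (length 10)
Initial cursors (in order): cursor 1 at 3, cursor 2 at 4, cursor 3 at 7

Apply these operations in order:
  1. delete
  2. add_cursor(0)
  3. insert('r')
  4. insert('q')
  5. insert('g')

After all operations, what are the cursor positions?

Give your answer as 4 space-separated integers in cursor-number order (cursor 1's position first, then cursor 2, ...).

After op 1 (delete): buffer="arvoiom" (len 7), cursors c1@2 c2@2 c3@4, authorship .......
After op 2 (add_cursor(0)): buffer="arvoiom" (len 7), cursors c4@0 c1@2 c2@2 c3@4, authorship .......
After op 3 (insert('r')): buffer="rarrrvoriom" (len 11), cursors c4@1 c1@5 c2@5 c3@8, authorship 4..12..3...
After op 4 (insert('q')): buffer="rqarrrqqvorqiom" (len 15), cursors c4@2 c1@8 c2@8 c3@12, authorship 44..1212..33...
After op 5 (insert('g')): buffer="rqgarrrqqggvorqgiom" (len 19), cursors c4@3 c1@11 c2@11 c3@16, authorship 444..121212..333...

Answer: 11 11 16 3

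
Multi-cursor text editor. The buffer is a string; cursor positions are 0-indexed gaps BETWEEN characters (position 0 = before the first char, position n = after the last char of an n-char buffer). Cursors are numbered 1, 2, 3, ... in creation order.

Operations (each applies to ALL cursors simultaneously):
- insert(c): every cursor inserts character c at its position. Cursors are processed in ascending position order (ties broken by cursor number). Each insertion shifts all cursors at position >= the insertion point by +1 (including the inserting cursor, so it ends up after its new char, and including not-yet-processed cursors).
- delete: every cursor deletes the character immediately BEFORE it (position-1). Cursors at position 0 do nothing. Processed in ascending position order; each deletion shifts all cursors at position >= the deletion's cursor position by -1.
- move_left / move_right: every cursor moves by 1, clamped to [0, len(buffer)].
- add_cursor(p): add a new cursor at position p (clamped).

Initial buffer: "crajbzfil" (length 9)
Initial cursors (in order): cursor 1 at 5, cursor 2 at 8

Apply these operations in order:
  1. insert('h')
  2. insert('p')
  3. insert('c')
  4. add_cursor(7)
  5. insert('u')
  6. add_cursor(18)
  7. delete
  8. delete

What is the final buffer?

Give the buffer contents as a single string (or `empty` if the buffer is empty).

Answer: crajbhzfih

Derivation:
After op 1 (insert('h')): buffer="crajbhzfihl" (len 11), cursors c1@6 c2@10, authorship .....1...2.
After op 2 (insert('p')): buffer="crajbhpzfihpl" (len 13), cursors c1@7 c2@12, authorship .....11...22.
After op 3 (insert('c')): buffer="crajbhpczfihpcl" (len 15), cursors c1@8 c2@14, authorship .....111...222.
After op 4 (add_cursor(7)): buffer="crajbhpczfihpcl" (len 15), cursors c3@7 c1@8 c2@14, authorship .....111...222.
After op 5 (insert('u')): buffer="crajbhpucuzfihpcul" (len 18), cursors c3@8 c1@10 c2@17, authorship .....11311...2222.
After op 6 (add_cursor(18)): buffer="crajbhpucuzfihpcul" (len 18), cursors c3@8 c1@10 c2@17 c4@18, authorship .....11311...2222.
After op 7 (delete): buffer="crajbhpczfihpc" (len 14), cursors c3@7 c1@8 c2@14 c4@14, authorship .....111...222
After op 8 (delete): buffer="crajbhzfih" (len 10), cursors c1@6 c3@6 c2@10 c4@10, authorship .....1...2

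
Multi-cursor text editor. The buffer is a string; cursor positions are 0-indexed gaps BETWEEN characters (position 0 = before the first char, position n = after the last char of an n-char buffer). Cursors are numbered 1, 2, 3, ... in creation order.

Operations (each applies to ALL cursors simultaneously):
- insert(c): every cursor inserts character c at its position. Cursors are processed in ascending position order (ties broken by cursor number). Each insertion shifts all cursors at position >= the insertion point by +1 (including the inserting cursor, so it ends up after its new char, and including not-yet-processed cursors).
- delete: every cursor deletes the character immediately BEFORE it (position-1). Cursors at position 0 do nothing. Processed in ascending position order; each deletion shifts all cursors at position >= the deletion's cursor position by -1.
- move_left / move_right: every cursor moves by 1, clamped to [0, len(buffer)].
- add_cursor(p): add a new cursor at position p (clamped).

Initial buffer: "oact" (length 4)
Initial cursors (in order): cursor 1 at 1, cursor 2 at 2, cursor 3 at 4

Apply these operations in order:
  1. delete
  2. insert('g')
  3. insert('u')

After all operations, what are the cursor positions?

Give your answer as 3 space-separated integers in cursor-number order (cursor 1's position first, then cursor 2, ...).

After op 1 (delete): buffer="c" (len 1), cursors c1@0 c2@0 c3@1, authorship .
After op 2 (insert('g')): buffer="ggcg" (len 4), cursors c1@2 c2@2 c3@4, authorship 12.3
After op 3 (insert('u')): buffer="gguucgu" (len 7), cursors c1@4 c2@4 c3@7, authorship 1212.33

Answer: 4 4 7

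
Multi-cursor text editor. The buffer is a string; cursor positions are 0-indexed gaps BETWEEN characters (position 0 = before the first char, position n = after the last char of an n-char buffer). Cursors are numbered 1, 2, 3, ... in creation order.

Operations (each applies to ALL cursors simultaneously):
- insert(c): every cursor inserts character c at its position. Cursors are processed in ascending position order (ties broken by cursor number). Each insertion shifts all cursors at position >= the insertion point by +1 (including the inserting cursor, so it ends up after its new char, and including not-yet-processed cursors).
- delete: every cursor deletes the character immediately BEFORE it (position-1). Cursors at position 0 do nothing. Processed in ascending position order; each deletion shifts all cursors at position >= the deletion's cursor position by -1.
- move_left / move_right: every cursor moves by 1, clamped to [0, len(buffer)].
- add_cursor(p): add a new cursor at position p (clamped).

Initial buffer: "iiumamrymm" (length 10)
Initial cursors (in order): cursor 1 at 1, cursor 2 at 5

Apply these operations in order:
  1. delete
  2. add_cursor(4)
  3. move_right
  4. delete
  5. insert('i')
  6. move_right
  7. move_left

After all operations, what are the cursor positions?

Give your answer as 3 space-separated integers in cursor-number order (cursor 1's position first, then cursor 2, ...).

Answer: 1 5 5

Derivation:
After op 1 (delete): buffer="iummrymm" (len 8), cursors c1@0 c2@3, authorship ........
After op 2 (add_cursor(4)): buffer="iummrymm" (len 8), cursors c1@0 c2@3 c3@4, authorship ........
After op 3 (move_right): buffer="iummrymm" (len 8), cursors c1@1 c2@4 c3@5, authorship ........
After op 4 (delete): buffer="umymm" (len 5), cursors c1@0 c2@2 c3@2, authorship .....
After op 5 (insert('i')): buffer="iumiiymm" (len 8), cursors c1@1 c2@5 c3@5, authorship 1..23...
After op 6 (move_right): buffer="iumiiymm" (len 8), cursors c1@2 c2@6 c3@6, authorship 1..23...
After op 7 (move_left): buffer="iumiiymm" (len 8), cursors c1@1 c2@5 c3@5, authorship 1..23...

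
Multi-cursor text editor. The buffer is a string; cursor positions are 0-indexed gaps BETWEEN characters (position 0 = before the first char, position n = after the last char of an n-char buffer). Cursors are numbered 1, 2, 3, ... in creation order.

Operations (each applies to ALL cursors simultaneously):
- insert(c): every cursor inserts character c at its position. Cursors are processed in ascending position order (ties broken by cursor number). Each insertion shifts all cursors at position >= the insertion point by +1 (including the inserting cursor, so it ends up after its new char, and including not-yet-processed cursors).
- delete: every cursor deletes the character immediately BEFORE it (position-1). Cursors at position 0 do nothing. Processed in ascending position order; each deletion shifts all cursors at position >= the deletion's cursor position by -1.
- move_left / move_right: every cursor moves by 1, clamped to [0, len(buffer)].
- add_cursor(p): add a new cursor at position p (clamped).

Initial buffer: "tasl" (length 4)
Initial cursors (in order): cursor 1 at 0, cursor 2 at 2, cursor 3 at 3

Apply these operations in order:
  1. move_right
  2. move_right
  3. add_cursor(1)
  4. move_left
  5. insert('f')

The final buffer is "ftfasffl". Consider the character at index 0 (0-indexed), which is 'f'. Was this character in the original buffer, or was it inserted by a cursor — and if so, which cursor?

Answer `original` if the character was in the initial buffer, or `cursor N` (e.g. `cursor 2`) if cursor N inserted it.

After op 1 (move_right): buffer="tasl" (len 4), cursors c1@1 c2@3 c3@4, authorship ....
After op 2 (move_right): buffer="tasl" (len 4), cursors c1@2 c2@4 c3@4, authorship ....
After op 3 (add_cursor(1)): buffer="tasl" (len 4), cursors c4@1 c1@2 c2@4 c3@4, authorship ....
After op 4 (move_left): buffer="tasl" (len 4), cursors c4@0 c1@1 c2@3 c3@3, authorship ....
After op 5 (insert('f')): buffer="ftfasffl" (len 8), cursors c4@1 c1@3 c2@7 c3@7, authorship 4.1..23.
Authorship (.=original, N=cursor N): 4 . 1 . . 2 3 .
Index 0: author = 4

Answer: cursor 4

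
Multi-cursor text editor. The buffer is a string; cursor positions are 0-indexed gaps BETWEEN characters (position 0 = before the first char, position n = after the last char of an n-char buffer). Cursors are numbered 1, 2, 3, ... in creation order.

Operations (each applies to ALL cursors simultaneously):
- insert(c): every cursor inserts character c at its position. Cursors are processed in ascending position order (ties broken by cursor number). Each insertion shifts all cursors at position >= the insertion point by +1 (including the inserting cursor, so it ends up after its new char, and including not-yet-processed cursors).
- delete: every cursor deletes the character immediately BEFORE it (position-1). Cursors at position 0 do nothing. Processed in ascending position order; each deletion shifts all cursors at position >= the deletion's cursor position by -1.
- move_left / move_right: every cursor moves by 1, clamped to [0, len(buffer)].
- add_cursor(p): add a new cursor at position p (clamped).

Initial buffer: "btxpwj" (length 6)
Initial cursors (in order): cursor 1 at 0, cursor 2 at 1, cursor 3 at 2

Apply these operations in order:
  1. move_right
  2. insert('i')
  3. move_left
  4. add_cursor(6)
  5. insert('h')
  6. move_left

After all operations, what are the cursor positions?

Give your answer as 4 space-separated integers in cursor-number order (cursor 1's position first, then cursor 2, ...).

Answer: 1 4 7 9

Derivation:
After op 1 (move_right): buffer="btxpwj" (len 6), cursors c1@1 c2@2 c3@3, authorship ......
After op 2 (insert('i')): buffer="bitixipwj" (len 9), cursors c1@2 c2@4 c3@6, authorship .1.2.3...
After op 3 (move_left): buffer="bitixipwj" (len 9), cursors c1@1 c2@3 c3@5, authorship .1.2.3...
After op 4 (add_cursor(6)): buffer="bitixipwj" (len 9), cursors c1@1 c2@3 c3@5 c4@6, authorship .1.2.3...
After op 5 (insert('h')): buffer="bhithixhihpwj" (len 13), cursors c1@2 c2@5 c3@8 c4@10, authorship .11.22.334...
After op 6 (move_left): buffer="bhithixhihpwj" (len 13), cursors c1@1 c2@4 c3@7 c4@9, authorship .11.22.334...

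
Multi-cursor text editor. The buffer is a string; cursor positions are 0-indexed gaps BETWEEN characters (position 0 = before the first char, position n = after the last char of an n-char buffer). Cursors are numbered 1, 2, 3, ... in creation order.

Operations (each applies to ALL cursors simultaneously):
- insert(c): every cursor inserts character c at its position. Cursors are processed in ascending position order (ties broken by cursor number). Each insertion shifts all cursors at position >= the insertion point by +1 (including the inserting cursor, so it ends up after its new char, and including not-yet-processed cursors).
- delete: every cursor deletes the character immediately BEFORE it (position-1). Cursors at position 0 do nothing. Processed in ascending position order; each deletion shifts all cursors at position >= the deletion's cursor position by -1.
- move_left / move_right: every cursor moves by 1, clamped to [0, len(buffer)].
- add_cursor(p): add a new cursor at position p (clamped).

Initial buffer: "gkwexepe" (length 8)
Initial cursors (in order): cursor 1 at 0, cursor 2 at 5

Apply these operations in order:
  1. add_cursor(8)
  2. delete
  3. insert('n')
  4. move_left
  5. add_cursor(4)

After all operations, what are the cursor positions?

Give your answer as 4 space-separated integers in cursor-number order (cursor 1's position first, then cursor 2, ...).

After op 1 (add_cursor(8)): buffer="gkwexepe" (len 8), cursors c1@0 c2@5 c3@8, authorship ........
After op 2 (delete): buffer="gkweep" (len 6), cursors c1@0 c2@4 c3@6, authorship ......
After op 3 (insert('n')): buffer="ngkwenepn" (len 9), cursors c1@1 c2@6 c3@9, authorship 1....2..3
After op 4 (move_left): buffer="ngkwenepn" (len 9), cursors c1@0 c2@5 c3@8, authorship 1....2..3
After op 5 (add_cursor(4)): buffer="ngkwenepn" (len 9), cursors c1@0 c4@4 c2@5 c3@8, authorship 1....2..3

Answer: 0 5 8 4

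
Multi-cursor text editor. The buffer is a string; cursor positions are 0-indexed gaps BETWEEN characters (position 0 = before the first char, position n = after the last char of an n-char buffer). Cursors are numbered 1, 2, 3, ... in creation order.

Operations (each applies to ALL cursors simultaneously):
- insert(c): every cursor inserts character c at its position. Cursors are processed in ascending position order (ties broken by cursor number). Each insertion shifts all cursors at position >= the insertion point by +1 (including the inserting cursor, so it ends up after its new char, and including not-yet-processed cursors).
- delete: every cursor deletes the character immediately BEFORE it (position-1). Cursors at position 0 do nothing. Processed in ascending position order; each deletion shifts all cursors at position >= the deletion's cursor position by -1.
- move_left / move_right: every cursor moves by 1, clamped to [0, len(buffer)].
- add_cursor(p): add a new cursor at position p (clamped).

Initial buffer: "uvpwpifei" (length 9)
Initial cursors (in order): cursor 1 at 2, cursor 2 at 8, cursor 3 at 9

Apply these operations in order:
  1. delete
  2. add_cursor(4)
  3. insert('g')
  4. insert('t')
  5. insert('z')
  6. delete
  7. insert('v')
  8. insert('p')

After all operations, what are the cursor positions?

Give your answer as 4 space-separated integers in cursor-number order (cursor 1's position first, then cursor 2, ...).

After op 1 (delete): buffer="upwpif" (len 6), cursors c1@1 c2@6 c3@6, authorship ......
After op 2 (add_cursor(4)): buffer="upwpif" (len 6), cursors c1@1 c4@4 c2@6 c3@6, authorship ......
After op 3 (insert('g')): buffer="ugpwpgifgg" (len 10), cursors c1@2 c4@6 c2@10 c3@10, authorship .1...4..23
After op 4 (insert('t')): buffer="ugtpwpgtifggtt" (len 14), cursors c1@3 c4@8 c2@14 c3@14, authorship .11...44..2323
After op 5 (insert('z')): buffer="ugtzpwpgtzifggttzz" (len 18), cursors c1@4 c4@10 c2@18 c3@18, authorship .111...444..232323
After op 6 (delete): buffer="ugtpwpgtifggtt" (len 14), cursors c1@3 c4@8 c2@14 c3@14, authorship .11...44..2323
After op 7 (insert('v')): buffer="ugtvpwpgtvifggttvv" (len 18), cursors c1@4 c4@10 c2@18 c3@18, authorship .111...444..232323
After op 8 (insert('p')): buffer="ugtvppwpgtvpifggttvvpp" (len 22), cursors c1@5 c4@12 c2@22 c3@22, authorship .1111...4444..23232323

Answer: 5 22 22 12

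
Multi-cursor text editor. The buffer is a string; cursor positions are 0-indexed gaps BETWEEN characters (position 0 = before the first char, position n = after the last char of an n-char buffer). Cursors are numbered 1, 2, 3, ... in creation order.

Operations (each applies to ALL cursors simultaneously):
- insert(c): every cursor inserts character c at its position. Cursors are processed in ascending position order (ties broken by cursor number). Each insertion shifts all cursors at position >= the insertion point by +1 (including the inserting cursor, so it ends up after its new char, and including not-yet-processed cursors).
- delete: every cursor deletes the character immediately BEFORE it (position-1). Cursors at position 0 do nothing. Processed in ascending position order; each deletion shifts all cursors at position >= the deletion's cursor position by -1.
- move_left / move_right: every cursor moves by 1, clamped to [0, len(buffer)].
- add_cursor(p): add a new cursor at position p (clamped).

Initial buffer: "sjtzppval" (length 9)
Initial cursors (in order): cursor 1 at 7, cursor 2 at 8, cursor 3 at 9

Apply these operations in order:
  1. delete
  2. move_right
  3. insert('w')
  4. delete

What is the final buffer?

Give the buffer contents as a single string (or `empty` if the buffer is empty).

After op 1 (delete): buffer="sjtzpp" (len 6), cursors c1@6 c2@6 c3@6, authorship ......
After op 2 (move_right): buffer="sjtzpp" (len 6), cursors c1@6 c2@6 c3@6, authorship ......
After op 3 (insert('w')): buffer="sjtzppwww" (len 9), cursors c1@9 c2@9 c3@9, authorship ......123
After op 4 (delete): buffer="sjtzpp" (len 6), cursors c1@6 c2@6 c3@6, authorship ......

Answer: sjtzpp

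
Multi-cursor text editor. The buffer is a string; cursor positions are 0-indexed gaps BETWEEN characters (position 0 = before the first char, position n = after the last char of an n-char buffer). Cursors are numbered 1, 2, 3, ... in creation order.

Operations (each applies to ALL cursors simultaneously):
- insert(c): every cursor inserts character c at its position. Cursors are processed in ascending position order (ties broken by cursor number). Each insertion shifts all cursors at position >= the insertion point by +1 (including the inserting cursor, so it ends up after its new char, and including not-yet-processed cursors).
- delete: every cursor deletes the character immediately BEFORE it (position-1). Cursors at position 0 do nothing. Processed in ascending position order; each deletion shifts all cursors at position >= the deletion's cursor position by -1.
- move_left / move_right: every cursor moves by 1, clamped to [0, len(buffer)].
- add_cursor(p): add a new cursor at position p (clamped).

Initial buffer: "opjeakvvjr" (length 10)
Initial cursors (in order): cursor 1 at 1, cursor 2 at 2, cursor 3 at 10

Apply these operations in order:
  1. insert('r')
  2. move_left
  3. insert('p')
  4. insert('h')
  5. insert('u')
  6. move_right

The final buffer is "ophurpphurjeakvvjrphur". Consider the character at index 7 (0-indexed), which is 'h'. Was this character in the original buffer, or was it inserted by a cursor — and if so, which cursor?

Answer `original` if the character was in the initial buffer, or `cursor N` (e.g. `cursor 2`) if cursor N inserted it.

Answer: cursor 2

Derivation:
After op 1 (insert('r')): buffer="orprjeakvvjrr" (len 13), cursors c1@2 c2@4 c3@13, authorship .1.2........3
After op 2 (move_left): buffer="orprjeakvvjrr" (len 13), cursors c1@1 c2@3 c3@12, authorship .1.2........3
After op 3 (insert('p')): buffer="oprpprjeakvvjrpr" (len 16), cursors c1@2 c2@5 c3@15, authorship .11.22........33
After op 4 (insert('h')): buffer="ophrpphrjeakvvjrphr" (len 19), cursors c1@3 c2@7 c3@18, authorship .111.222........333
After op 5 (insert('u')): buffer="ophurpphurjeakvvjrphur" (len 22), cursors c1@4 c2@9 c3@21, authorship .1111.2222........3333
After op 6 (move_right): buffer="ophurpphurjeakvvjrphur" (len 22), cursors c1@5 c2@10 c3@22, authorship .1111.2222........3333
Authorship (.=original, N=cursor N): . 1 1 1 1 . 2 2 2 2 . . . . . . . . 3 3 3 3
Index 7: author = 2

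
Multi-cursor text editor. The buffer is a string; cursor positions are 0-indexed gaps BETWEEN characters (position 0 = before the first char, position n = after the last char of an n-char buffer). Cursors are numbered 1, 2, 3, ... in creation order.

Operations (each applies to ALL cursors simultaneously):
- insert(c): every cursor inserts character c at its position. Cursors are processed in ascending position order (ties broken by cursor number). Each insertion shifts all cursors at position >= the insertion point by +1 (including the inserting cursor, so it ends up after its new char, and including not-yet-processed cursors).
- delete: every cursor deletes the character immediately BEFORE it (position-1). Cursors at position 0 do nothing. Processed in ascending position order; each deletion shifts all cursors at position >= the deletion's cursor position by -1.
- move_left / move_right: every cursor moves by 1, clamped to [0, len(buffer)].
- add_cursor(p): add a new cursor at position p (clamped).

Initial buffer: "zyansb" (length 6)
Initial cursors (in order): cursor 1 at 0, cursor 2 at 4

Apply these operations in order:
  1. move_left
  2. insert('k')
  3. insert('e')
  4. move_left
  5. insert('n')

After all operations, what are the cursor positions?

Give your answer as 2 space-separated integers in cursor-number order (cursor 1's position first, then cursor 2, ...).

Answer: 2 8

Derivation:
After op 1 (move_left): buffer="zyansb" (len 6), cursors c1@0 c2@3, authorship ......
After op 2 (insert('k')): buffer="kzyaknsb" (len 8), cursors c1@1 c2@5, authorship 1...2...
After op 3 (insert('e')): buffer="kezyakensb" (len 10), cursors c1@2 c2@7, authorship 11...22...
After op 4 (move_left): buffer="kezyakensb" (len 10), cursors c1@1 c2@6, authorship 11...22...
After op 5 (insert('n')): buffer="knezyaknensb" (len 12), cursors c1@2 c2@8, authorship 111...222...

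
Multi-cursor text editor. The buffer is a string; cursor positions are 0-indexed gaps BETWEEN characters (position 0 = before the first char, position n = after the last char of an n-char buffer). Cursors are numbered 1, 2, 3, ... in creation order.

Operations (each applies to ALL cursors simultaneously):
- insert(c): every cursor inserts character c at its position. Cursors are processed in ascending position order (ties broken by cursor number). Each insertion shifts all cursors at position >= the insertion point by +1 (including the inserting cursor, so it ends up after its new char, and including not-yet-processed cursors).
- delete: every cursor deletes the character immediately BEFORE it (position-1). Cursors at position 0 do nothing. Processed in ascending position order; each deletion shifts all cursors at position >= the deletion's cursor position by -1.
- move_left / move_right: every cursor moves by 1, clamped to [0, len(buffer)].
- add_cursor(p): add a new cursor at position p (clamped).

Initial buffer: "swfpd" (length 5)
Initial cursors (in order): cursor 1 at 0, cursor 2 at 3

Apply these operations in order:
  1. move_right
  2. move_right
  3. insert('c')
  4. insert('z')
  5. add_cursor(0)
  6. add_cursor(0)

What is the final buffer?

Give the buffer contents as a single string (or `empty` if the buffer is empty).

After op 1 (move_right): buffer="swfpd" (len 5), cursors c1@1 c2@4, authorship .....
After op 2 (move_right): buffer="swfpd" (len 5), cursors c1@2 c2@5, authorship .....
After op 3 (insert('c')): buffer="swcfpdc" (len 7), cursors c1@3 c2@7, authorship ..1...2
After op 4 (insert('z')): buffer="swczfpdcz" (len 9), cursors c1@4 c2@9, authorship ..11...22
After op 5 (add_cursor(0)): buffer="swczfpdcz" (len 9), cursors c3@0 c1@4 c2@9, authorship ..11...22
After op 6 (add_cursor(0)): buffer="swczfpdcz" (len 9), cursors c3@0 c4@0 c1@4 c2@9, authorship ..11...22

Answer: swczfpdcz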